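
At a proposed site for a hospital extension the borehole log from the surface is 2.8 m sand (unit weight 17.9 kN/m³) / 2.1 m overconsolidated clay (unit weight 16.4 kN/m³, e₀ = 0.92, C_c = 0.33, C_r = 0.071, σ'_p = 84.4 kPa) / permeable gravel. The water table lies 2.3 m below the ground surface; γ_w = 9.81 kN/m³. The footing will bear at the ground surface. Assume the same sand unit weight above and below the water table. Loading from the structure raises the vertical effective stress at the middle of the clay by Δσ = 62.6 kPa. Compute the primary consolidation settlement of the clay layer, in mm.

Mid-depth of clay below the ground surface: z = 2.8 + 2.1/2 = 3.85 m.
Total vertical stress at mid-clay: σ_v = 17.9×2.8 + 16.4×1.05 = 67.34 kPa.
Pore pressure: u = 9.81×(3.85 − 2.3) = 15.206 kPa.
Initial effective stress: σ'_0 = σ_v − u = 67.34 − 15.206 = 52.134 kPa.
Final effective stress: σ'_f = 52.134 + 62.6 = 114.73 kPa.
σ'_f = 114.73 > σ'_p = 84.4 kPa, so the stress path crosses the preconsolidation pressure — recompression up to σ'_p, then virgin compression beyond:
S_c = H/(1+e₀)·[C_r·log₁₀(σ'_p/σ'_0) + C_c·log₁₀(σ'_f/σ'_p)]
    = 2.1/1.92 × [0.071×log₁₀(84.4/52.134) + 0.33×log₁₀(114.73/84.4)]
    = 1.0938 × [0.014855 + 0.044] = 0.06438 m

S_c ≈ 64.4 mm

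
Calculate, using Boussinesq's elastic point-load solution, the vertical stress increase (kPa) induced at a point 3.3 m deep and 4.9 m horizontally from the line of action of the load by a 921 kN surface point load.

Boussinesq vertical stress below a point load on an elastic half-space:
Δσ_z = 3P/(2πz²) · [1 + (r/z)²]^(−5/2)
r/z = 4.9/3.3 = 1.4848; [1+(r/z)²]^(−5/2) = 0.054388.
Δσ_z = 3×921/(2π×3.3²) × 0.054388 = 40.381 × 0.054388 = 2.196 kPa

Δσ_z ≈ 2.2 kPa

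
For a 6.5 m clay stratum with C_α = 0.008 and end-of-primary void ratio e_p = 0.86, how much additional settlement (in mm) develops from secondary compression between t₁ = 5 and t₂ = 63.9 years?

Secondary compression: S_s = C_α·H/(1+e_p)·log₁₀(t₂/t₁)
S_s = 0.008×6.5/(1+0.86)×log₁₀(63.9/5)
    = 0.02796 × 1.107 = 0.03094 m

S_s ≈ 30.9 mm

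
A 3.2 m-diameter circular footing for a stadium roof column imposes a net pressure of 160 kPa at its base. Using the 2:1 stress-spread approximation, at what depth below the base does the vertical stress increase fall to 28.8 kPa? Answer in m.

2:1 spreading — at depth z the loaded area has grown by z in each plan dimension:
qD²/(D+z)² = Δσ_z ⇒ z = D(√(q/Δσ_z) − 1) = 3.2×(√(160/28.8) − 1) = 4.342 m

z ≈ 4.34 m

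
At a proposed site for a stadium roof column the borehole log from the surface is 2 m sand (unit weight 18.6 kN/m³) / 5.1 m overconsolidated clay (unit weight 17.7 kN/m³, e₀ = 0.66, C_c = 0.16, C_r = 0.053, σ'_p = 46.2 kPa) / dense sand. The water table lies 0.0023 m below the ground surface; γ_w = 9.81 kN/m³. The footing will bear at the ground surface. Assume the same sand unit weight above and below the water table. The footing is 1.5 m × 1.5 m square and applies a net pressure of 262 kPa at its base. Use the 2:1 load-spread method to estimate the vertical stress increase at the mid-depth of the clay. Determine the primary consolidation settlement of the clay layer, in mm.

Mid-depth of clay below the ground surface: z = 2 + 5.1/2 = 4.55 m.
Total vertical stress at mid-clay: σ_v = 18.6×2 + 17.7×2.55 = 82.335 kPa.
Pore pressure: u = 9.81×(4.55 − 0.0023) = 44.616 kPa.
Initial effective stress: σ'_0 = σ_v − u = 82.335 − 44.616 = 37.719 kPa.
Stress increase at mid-clay by the 2:1 spreading method:
Δσ = qBL/((B+z)(L+z)) = 262×1.5×1.5/((1.5+4.55)(1.5+4.55)) = 16.105 kPa
Final effective stress: σ'_f = 37.719 + 16.105 = 53.824 kPa.
σ'_f = 53.824 > σ'_p = 46.2 kPa, so the stress path crosses the preconsolidation pressure — recompression up to σ'_p, then virgin compression beyond:
S_c = H/(1+e₀)·[C_r·log₁₀(σ'_p/σ'_0) + C_c·log₁₀(σ'_f/σ'_p)]
    = 5.1/1.66 × [0.053×log₁₀(46.2/37.719) + 0.16×log₁₀(53.824/46.2)]
    = 3.0723 × [0.0046683 + 0.010613] = 0.04695 m

S_c ≈ 46.9 mm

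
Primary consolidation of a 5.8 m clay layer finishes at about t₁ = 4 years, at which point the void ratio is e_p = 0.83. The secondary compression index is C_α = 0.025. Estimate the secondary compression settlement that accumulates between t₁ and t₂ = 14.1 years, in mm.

Secondary compression: S_s = C_α·H/(1+e_p)·log₁₀(t₂/t₁)
S_s = 0.025×5.8/(1+0.83)×log₁₀(14.1/4)
    = 0.07923 × 0.5472 = 0.04335 m

S_s ≈ 43.4 mm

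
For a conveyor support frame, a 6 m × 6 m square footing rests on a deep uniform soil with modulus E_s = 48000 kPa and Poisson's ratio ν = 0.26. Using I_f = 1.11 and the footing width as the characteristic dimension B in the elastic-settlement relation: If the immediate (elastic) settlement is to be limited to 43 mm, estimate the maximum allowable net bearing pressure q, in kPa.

q ≈ 332 kPa

S_e = q·B·(1−ν²)/E_s · I_f  ⇒  q = S_e·E_s / (B·(1−ν²)·I_f).
q = 0.043 × 48000 / (6 × 0.9324 × 1.11) = 332.4 kPa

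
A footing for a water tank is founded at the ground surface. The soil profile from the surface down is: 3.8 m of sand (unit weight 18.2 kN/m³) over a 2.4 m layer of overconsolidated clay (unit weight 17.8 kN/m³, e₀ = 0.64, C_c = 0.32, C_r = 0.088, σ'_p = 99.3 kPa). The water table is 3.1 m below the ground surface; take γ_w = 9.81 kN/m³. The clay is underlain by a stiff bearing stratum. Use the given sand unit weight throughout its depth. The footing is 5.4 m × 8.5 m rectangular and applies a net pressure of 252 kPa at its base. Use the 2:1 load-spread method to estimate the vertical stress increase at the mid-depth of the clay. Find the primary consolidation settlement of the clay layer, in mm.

Mid-depth of clay below the ground surface: z = 3.8 + 2.4/2 = 5 m.
Total vertical stress at mid-clay: σ_v = 18.2×3.8 + 17.8×1.2 = 90.52 kPa.
Pore pressure: u = 9.81×(5 − 3.1) = 18.639 kPa.
Initial effective stress: σ'_0 = σ_v − u = 90.52 − 18.639 = 71.881 kPa.
Stress increase at mid-clay by the 2:1 spreading method:
Δσ = qBL/((B+z)(L+z)) = 252×5.4×8.5/((5.4+5)(8.5+5)) = 82.385 kPa
Final effective stress: σ'_f = 71.881 + 82.385 = 154.27 kPa.
σ'_f = 154.27 > σ'_p = 99.3 kPa, so the stress path crosses the preconsolidation pressure — recompression up to σ'_p, then virgin compression beyond:
S_c = H/(1+e₀)·[C_r·log₁₀(σ'_p/σ'_0) + C_c·log₁₀(σ'_f/σ'_p)]
    = 2.4/1.64 × [0.088×log₁₀(99.3/71.881) + 0.32×log₁₀(154.27/99.3)]
    = 1.4634 × [0.012349 + 0.061226] = 0.1077 m

S_c ≈ 108 mm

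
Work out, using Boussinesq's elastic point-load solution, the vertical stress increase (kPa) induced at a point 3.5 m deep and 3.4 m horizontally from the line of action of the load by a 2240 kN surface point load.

Δσ_z ≈ 16.6 kPa

Boussinesq vertical stress below a point load on an elastic half-space:
Δσ_z = 3P/(2πz²) · [1 + (r/z)²]^(−5/2)
r/z = 3.4/3.5 = 0.97143; [1+(r/z)²]^(−5/2) = 0.18986.
Δσ_z = 3×2240/(2π×3.5²) × 0.18986 = 87.308 × 0.18986 = 16.58 kPa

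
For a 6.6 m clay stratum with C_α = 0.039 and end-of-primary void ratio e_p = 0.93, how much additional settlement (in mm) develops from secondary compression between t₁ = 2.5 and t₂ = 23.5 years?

S_s ≈ 130 mm

Secondary compression: S_s = C_α·H/(1+e_p)·log₁₀(t₂/t₁)
S_s = 0.039×6.6/(1+0.93)×log₁₀(23.5/2.5)
    = 0.1334 × 0.9731 = 0.1298 m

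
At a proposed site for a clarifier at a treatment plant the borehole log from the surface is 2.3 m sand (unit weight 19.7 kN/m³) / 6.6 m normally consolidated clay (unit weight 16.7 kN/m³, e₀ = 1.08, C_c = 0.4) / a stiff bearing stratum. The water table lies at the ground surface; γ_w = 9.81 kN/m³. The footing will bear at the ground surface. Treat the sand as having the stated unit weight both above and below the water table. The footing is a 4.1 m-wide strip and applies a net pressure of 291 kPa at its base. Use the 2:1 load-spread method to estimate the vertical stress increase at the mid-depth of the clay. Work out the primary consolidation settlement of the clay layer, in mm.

S_c ≈ 722 mm

Mid-depth of clay below the ground surface: z = 2.3 + 6.6/2 = 5.6 m.
Total vertical stress at mid-clay: σ_v = 19.7×2.3 + 16.7×3.3 = 100.42 kPa.
Pore pressure: u = 9.81×(5.6 − 0) = 54.936 kPa.
Initial effective stress: σ'_0 = σ_v − u = 100.42 − 54.936 = 45.484 kPa.
Stress increase at mid-clay by the 2:1 spreading method:
Δσ = qB/(B+z) = 291×4.1/(4.1+5.6) = 123 kPa
Final effective stress: σ'_f = σ'_0 + Δσ = 45.484 + 123 = 168.48 kPa.
Normally consolidated clay, so the full stress increment lies on the virgin compression line:
S_c = C_c·H/(1+e₀)·log₁₀(σ'_f/σ'_0) = 0.4×6.6/(1+1.08)×log₁₀(168.48/45.484)
    = 1.2692 × 0.56869 = 0.7218 m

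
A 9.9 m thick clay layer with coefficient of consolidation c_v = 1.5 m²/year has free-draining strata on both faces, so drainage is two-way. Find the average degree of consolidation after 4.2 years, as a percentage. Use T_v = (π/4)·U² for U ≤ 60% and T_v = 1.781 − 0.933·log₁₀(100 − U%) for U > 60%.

Drainage path length: H_d = H/2 = 4.95 m (double drainage).
T_v = c_v·t/H_d² = 1.5×4.2/4.95² = 0.25712.
T_v = 0.25712 corresponds to the U ≤ 60% branch:
U = √(4T_v/π) = 0.5722

U ≈ 57.2 %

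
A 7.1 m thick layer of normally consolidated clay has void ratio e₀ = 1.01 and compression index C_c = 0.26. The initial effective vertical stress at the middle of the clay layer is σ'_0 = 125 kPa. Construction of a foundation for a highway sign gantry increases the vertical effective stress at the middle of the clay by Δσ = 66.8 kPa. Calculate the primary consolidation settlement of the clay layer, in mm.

S_c ≈ 171 mm

Final effective stress: σ'_f = σ'_0 + Δσ = 125 + 66.8 = 191.8 kPa.
Normally consolidated clay, so the full stress increment lies on the virgin compression line:
S_c = C_c·H/(1+e₀)·log₁₀(σ'_f/σ'_0) = 0.26×7.1/(1+1.01)×log₁₀(191.8/125)
    = 0.91841 × 0.18594 = 0.1708 m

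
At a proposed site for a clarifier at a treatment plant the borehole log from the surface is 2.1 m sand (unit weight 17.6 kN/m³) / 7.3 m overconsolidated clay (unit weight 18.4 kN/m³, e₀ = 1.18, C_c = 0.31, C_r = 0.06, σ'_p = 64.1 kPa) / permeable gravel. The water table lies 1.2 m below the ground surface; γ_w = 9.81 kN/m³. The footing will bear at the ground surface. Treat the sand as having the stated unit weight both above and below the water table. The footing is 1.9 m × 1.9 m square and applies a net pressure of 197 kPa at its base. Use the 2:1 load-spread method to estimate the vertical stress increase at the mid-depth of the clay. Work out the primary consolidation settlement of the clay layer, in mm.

Mid-depth of clay below the ground surface: z = 2.1 + 7.3/2 = 5.75 m.
Total vertical stress at mid-clay: σ_v = 17.6×2.1 + 18.4×3.65 = 104.12 kPa.
Pore pressure: u = 9.81×(5.75 − 1.2) = 44.636 kPa.
Initial effective stress: σ'_0 = σ_v − u = 104.12 − 44.636 = 59.484 kPa.
Stress increase at mid-clay by the 2:1 spreading method:
Δσ = qBL/((B+z)(L+z)) = 197×1.9×1.9/((1.9+5.75)(1.9+5.75)) = 12.152 kPa
Final effective stress: σ'_f = 59.484 + 12.152 = 71.636 kPa.
σ'_f = 71.636 > σ'_p = 64.1 kPa, so the stress path crosses the preconsolidation pressure — recompression up to σ'_p, then virgin compression beyond:
S_c = H/(1+e₀)·[C_r·log₁₀(σ'_p/σ'_0) + C_c·log₁₀(σ'_f/σ'_p)]
    = 7.3/2.18 × [0.06×log₁₀(64.1/59.484) + 0.31×log₁₀(71.636/64.1)]
    = 3.3486 × [0.0019475 + 0.014965] = 0.05663 m

S_c ≈ 56.6 mm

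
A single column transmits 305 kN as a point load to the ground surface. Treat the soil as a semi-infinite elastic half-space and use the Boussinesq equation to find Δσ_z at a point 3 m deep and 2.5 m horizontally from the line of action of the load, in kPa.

Δσ_z ≈ 4.33 kPa

Boussinesq vertical stress below a point load on an elastic half-space:
Δσ_z = 3P/(2πz²) · [1 + (r/z)²]^(−5/2)
r/z = 2.5/3 = 0.83333; [1+(r/z)²]^(−5/2) = 0.26757.
Δσ_z = 3×305/(2π×3²) × 0.26757 = 16.181 × 0.26757 = 4.33 kPa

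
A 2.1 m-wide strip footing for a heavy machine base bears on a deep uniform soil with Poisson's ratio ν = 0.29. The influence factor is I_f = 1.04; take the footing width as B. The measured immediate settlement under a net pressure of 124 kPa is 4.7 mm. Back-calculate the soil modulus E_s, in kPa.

E_s ≈ 52800 kPa

S_e = q·B·(1−ν²)/E_s · I_f  ⇒  E_s = q·B·(1−ν²)·I_f / S_e.
E_s = 124 × 2.1 × 0.9159 × 1.04 / 0.0047 = 52770 kPa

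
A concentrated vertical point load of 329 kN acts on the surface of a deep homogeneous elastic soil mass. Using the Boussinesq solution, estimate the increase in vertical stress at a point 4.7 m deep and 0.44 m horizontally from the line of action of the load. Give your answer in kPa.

Δσ_z ≈ 6.96 kPa

Boussinesq vertical stress below a point load on an elastic half-space:
Δσ_z = 3P/(2πz²) · [1 + (r/z)²]^(−5/2)
r/z = 0.44/4.7 = 0.093617; [1+(r/z)²]^(−5/2) = 0.97842.
Δσ_z = 3×329/(2π×4.7²) × 0.97842 = 7.1112 × 0.97842 = 6.958 kPa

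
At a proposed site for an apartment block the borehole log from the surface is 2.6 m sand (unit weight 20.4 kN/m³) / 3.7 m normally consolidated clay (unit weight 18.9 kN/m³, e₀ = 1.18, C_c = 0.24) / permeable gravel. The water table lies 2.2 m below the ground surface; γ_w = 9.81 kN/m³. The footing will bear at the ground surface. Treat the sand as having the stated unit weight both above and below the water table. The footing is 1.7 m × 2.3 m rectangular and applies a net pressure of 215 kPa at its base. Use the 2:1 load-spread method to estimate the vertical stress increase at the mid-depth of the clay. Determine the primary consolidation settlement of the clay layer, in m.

S_c ≈ 0.0474 m

Mid-depth of clay below the ground surface: z = 2.6 + 3.7/2 = 4.45 m.
Total vertical stress at mid-clay: σ_v = 20.4×2.6 + 18.9×1.85 = 88.005 kPa.
Pore pressure: u = 9.81×(4.45 − 2.2) = 22.073 kPa.
Initial effective stress: σ'_0 = σ_v − u = 88.005 − 22.073 = 65.932 kPa.
Stress increase at mid-clay by the 2:1 spreading method:
Δσ = qBL/((B+z)(L+z)) = 215×1.7×2.3/((1.7+4.45)(2.3+4.45)) = 20.251 kPa
Final effective stress: σ'_f = σ'_0 + Δσ = 65.932 + 20.251 = 86.183 kPa.
Normally consolidated clay, so the full stress increment lies on the virgin compression line:
S_c = C_c·H/(1+e₀)·log₁₀(σ'_f/σ'_0) = 0.24×3.7/(1+1.18)×log₁₀(86.183/65.932)
    = 0.40734 × 0.11633 = 0.04739 m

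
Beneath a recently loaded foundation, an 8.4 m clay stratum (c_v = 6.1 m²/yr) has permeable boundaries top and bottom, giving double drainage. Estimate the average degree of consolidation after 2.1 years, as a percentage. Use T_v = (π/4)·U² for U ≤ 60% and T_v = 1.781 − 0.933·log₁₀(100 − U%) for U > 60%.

Drainage path length: H_d = H/2 = 4.2 m (double drainage).
T_v = c_v·t/H_d² = 6.1×2.1/4.2² = 0.72619.
T_v = 0.72619 corresponds to the U > 60% branch:
U = 1 − 10^((1.781 − T_v)/0.933)/100 = 0.8649

U ≈ 86.5 %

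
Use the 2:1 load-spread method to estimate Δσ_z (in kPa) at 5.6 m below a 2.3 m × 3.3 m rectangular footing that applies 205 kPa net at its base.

Δσ_z ≈ 22.1 kPa

By the 2:1 method the load spreads at 1 horizontal : 2 vertical, so at depth z the loaded area has grown by z in each plan dimension:
Δσ = qBL/((B+z)(L+z)) = 205×2.3×3.3/((2.3+5.6)(3.3+5.6)) = 22.13 kPa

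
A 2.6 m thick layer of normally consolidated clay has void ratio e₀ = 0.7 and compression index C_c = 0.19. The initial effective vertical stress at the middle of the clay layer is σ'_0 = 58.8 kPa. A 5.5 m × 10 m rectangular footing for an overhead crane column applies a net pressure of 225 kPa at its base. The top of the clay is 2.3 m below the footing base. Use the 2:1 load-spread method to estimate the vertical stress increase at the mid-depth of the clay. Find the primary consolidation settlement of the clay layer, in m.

Mid-depth of clay below the footing base: z = 2.3 + 2.6/2 = 3.6 m.
Stress increase at mid-clay by the 2:1 spreading method:
Δσ = qBL/((B+z)(L+z)) = 225×5.5×10/((5.5+3.6)(10+3.6)) = 99.992 kPa
Final effective stress: σ'_f = σ'_0 + Δσ = 58.8 + 99.992 = 158.79 kPa.
Normally consolidated clay, so the full stress increment lies on the virgin compression line:
S_c = C_c·H/(1+e₀)·log₁₀(σ'_f/σ'_0) = 0.19×2.6/(1+0.7)×log₁₀(158.79/58.8)
    = 0.29059 × 0.43145 = 0.1254 m

S_c ≈ 0.125 m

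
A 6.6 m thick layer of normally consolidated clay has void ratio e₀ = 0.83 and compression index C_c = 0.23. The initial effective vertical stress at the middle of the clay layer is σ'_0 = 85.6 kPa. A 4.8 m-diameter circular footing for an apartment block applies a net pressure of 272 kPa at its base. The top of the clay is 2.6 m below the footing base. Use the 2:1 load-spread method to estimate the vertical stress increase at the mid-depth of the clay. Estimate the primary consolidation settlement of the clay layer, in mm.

Mid-depth of clay below the footing base: z = 2.6 + 6.6/2 = 5.9 m.
Stress increase at mid-clay by the 2:1 spreading method:
Δσ ≈ qD²/(D+z)² = 272×4.8²/(4.8+5.9)² = 54.737 kPa
Final effective stress: σ'_f = σ'_0 + Δσ = 85.6 + 54.737 = 140.34 kPa.
Normally consolidated clay, so the full stress increment lies on the virgin compression line:
S_c = C_c·H/(1+e₀)·log₁₀(σ'_f/σ'_0) = 0.23×6.6/(1+0.83)×log₁₀(140.34/85.6)
    = 0.82951 × 0.21471 = 0.1781 m

S_c ≈ 178 mm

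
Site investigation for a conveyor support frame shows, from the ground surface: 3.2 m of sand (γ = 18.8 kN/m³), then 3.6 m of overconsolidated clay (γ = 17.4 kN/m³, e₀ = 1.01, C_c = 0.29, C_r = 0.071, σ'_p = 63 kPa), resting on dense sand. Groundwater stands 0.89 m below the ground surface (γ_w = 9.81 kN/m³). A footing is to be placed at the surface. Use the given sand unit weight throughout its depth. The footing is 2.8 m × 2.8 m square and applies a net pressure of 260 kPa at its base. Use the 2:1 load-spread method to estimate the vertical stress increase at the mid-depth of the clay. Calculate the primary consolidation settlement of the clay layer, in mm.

S_c ≈ 78.2 mm

Mid-depth of clay below the ground surface: z = 3.2 + 3.6/2 = 5 m.
Total vertical stress at mid-clay: σ_v = 18.8×3.2 + 17.4×1.8 = 91.48 kPa.
Pore pressure: u = 9.81×(5 − 0.89) = 40.319 kPa.
Initial effective stress: σ'_0 = σ_v − u = 91.48 − 40.319 = 51.161 kPa.
Stress increase at mid-clay by the 2:1 spreading method:
Δσ = qBL/((B+z)(L+z)) = 260×2.8×2.8/((2.8+5)(2.8+5)) = 33.504 kPa
Final effective stress: σ'_f = 51.161 + 33.504 = 84.665 kPa.
σ'_f = 84.665 > σ'_p = 63 kPa, so the stress path crosses the preconsolidation pressure — recompression up to σ'_p, then virgin compression beyond:
S_c = H/(1+e₀)·[C_r·log₁₀(σ'_p/σ'_0) + C_c·log₁₀(σ'_f/σ'_p)]
    = 3.6/2.01 × [0.071×log₁₀(63/51.161) + 0.29×log₁₀(84.665/63)]
    = 1.791 × [0.0064185 + 0.037225] = 0.07817 m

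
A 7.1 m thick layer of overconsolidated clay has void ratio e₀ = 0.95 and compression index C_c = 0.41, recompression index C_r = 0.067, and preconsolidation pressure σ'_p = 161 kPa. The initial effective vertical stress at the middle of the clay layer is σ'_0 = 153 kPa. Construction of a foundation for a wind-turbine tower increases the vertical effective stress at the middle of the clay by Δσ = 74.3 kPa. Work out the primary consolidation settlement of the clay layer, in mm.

S_c ≈ 229 mm

Final effective stress: σ'_f = 153 + 74.3 = 227.3 kPa.
σ'_f = 227.3 > σ'_p = 161 kPa, so the stress path crosses the preconsolidation pressure — recompression up to σ'_p, then virgin compression beyond:
S_c = H/(1+e₀)·[C_r·log₁₀(σ'_p/σ'_0) + C_c·log₁₀(σ'_f/σ'_p)]
    = 7.1/1.95 × [0.067×log₁₀(161/153) + 0.41×log₁₀(227.3/161)]
    = 3.641 × [0.001483 + 0.061407] = 0.229 m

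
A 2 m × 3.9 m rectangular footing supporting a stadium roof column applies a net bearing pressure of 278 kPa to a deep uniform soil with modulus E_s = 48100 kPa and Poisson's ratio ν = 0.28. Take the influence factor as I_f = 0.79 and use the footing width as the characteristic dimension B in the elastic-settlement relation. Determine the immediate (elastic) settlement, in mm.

Immediate (elastic) settlement: S_e = q·B·(1−ν²)/E_s · I_f.
S_e = 278 × 2 × (1 − 0.28²) / 48100 × 0.79
    = 278 × 2 × 0.9216 / 48100 × 0.79
    = 0.008416 m = 8.416 mm

S_e ≈ 8.42 mm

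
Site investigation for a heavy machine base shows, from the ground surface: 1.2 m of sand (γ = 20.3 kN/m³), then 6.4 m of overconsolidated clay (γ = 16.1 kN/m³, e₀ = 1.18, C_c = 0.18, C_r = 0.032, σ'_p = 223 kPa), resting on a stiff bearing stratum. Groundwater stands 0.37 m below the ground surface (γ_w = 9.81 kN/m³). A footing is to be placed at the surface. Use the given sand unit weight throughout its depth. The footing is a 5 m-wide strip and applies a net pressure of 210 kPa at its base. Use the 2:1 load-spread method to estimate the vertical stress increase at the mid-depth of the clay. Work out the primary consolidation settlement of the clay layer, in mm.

S_c ≈ 57.3 mm

Mid-depth of clay below the ground surface: z = 1.2 + 6.4/2 = 4.4 m.
Total vertical stress at mid-clay: σ_v = 20.3×1.2 + 16.1×3.2 = 75.88 kPa.
Pore pressure: u = 9.81×(4.4 − 0.37) = 39.534 kPa.
Initial effective stress: σ'_0 = σ_v − u = 75.88 − 39.534 = 36.346 kPa.
Stress increase at mid-clay by the 2:1 spreading method:
Δσ = qB/(B+z) = 210×5/(5+4.4) = 111.7 kPa
Final effective stress: σ'_f = 36.346 + 111.7 = 148.05 kPa.
σ'_f = 148.05 ≤ σ'_p = 223 kPa, so the clay remains overconsolidated and only the recompression index applies:
S_c = C_r·H/(1+e₀)·log₁₀(σ'_f/σ'_0) = 0.032×6.4/2.18×log₁₀(148.05/36.346)
    = 0.093946 × 0.60995 = 0.0573 m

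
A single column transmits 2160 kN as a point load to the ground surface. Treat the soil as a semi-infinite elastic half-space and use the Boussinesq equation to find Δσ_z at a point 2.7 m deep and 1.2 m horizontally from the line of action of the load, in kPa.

Δσ_z ≈ 90.1 kPa

Boussinesq vertical stress below a point load on an elastic half-space:
Δσ_z = 3P/(2πz²) · [1 + (r/z)²]^(−5/2)
r/z = 1.2/2.7 = 0.44444; [1+(r/z)²]^(−5/2) = 0.63721.
Δσ_z = 3×2160/(2π×2.7²) × 0.63721 = 141.47 × 0.63721 = 90.15 kPa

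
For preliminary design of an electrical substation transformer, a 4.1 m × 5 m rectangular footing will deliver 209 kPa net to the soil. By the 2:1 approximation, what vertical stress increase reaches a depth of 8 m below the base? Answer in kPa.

By the 2:1 method the load spreads at 1 horizontal : 2 vertical, so at depth z the loaded area has grown by z in each plan dimension:
Δσ = qBL/((B+z)(L+z)) = 209×4.1×5/((4.1+8)(5+8)) = 27.238 kPa

Δσ_z ≈ 27.2 kPa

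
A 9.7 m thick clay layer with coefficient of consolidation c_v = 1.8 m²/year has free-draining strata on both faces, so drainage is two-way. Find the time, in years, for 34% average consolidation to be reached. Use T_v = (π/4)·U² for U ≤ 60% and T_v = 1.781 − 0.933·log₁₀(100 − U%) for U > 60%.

Drainage path length: H_d = H/2 = 4.85 m (double drainage).
U ≤ 60%: T_v = (π/4)·U² = (π/4)×0.34² = 0.090792.
t = T_v·H_d²/c_v = 0.090792×4.85²/1.8 = 1.186 years.

t ≈ 1.19 years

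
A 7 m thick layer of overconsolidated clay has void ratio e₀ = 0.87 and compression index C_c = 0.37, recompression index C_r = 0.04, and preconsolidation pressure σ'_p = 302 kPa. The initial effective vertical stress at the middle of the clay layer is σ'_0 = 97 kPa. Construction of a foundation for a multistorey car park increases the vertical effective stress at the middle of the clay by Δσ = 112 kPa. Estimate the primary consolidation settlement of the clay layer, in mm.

S_c ≈ 49.9 mm

Final effective stress: σ'_f = 97 + 112 = 209 kPa.
σ'_f = 209 ≤ σ'_p = 302 kPa, so the clay remains overconsolidated and only the recompression index applies:
S_c = C_r·H/(1+e₀)·log₁₀(σ'_f/σ'_0) = 0.04×7/1.87×log₁₀(209/97)
    = 0.14973 × 0.33337 = 0.04992 m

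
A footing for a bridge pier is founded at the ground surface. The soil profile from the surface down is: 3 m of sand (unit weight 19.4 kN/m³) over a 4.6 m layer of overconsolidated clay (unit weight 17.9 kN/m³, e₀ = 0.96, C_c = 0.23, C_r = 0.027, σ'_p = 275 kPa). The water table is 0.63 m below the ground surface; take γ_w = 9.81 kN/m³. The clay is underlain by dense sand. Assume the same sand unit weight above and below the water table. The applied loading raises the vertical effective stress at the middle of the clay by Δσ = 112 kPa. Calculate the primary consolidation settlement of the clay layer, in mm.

Mid-depth of clay below the ground surface: z = 3 + 4.6/2 = 5.3 m.
Total vertical stress at mid-clay: σ_v = 19.4×3 + 17.9×2.3 = 99.37 kPa.
Pore pressure: u = 9.81×(5.3 − 0.63) = 45.813 kPa.
Initial effective stress: σ'_0 = σ_v − u = 99.37 − 45.813 = 53.557 kPa.
Final effective stress: σ'_f = 53.557 + 112 = 165.56 kPa.
σ'_f = 165.56 ≤ σ'_p = 275 kPa, so the clay remains overconsolidated and only the recompression index applies:
S_c = C_r·H/(1+e₀)·log₁₀(σ'_f/σ'_0) = 0.027×4.6/1.96×log₁₀(165.56/53.557)
    = 0.063366 × 0.49014 = 0.03106 m

S_c ≈ 31.1 mm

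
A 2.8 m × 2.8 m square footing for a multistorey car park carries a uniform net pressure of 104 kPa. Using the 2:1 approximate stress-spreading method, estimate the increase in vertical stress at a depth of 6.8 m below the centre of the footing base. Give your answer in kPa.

By the 2:1 method the load spreads at 1 horizontal : 2 vertical, so at depth z the loaded area has grown by z in each plan dimension:
Δσ = qBL/((B+z)(L+z)) = 104×2.8×2.8/((2.8+6.8)(2.8+6.8)) = 8.8472 kPa

Δσ_z ≈ 8.85 kPa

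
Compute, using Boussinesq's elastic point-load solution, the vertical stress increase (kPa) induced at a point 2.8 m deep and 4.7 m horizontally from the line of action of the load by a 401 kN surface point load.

Δσ_z ≈ 0.858 kPa

Boussinesq vertical stress below a point load on an elastic half-space:
Δσ_z = 3P/(2πz²) · [1 + (r/z)²]^(−5/2)
r/z = 4.7/2.8 = 1.6786; [1+(r/z)²]^(−5/2) = 0.035117.
Δσ_z = 3×401/(2π×2.8²) × 0.035117 = 24.421 × 0.035117 = 0.8576 kPa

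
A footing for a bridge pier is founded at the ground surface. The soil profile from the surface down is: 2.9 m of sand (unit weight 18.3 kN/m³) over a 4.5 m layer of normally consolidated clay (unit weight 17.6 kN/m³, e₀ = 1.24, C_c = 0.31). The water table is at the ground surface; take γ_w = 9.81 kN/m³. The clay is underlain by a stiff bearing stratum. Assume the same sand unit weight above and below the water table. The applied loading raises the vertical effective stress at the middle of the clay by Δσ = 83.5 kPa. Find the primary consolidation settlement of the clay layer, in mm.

Mid-depth of clay below the ground surface: z = 2.9 + 4.5/2 = 5.15 m.
Total vertical stress at mid-clay: σ_v = 18.3×2.9 + 17.6×2.25 = 92.67 kPa.
Pore pressure: u = 9.81×(5.15 − 0) = 50.522 kPa.
Initial effective stress: σ'_0 = σ_v − u = 92.67 − 50.522 = 42.148 kPa.
Final effective stress: σ'_f = σ'_0 + Δσ = 42.148 + 83.5 = 125.65 kPa.
Normally consolidated clay, so the full stress increment lies on the virgin compression line:
S_c = C_c·H/(1+e₀)·log₁₀(σ'_f/σ'_0) = 0.31×4.5/(1+1.24)×log₁₀(125.65/42.148)
    = 0.62277 × 0.47439 = 0.2954 m

S_c ≈ 295 mm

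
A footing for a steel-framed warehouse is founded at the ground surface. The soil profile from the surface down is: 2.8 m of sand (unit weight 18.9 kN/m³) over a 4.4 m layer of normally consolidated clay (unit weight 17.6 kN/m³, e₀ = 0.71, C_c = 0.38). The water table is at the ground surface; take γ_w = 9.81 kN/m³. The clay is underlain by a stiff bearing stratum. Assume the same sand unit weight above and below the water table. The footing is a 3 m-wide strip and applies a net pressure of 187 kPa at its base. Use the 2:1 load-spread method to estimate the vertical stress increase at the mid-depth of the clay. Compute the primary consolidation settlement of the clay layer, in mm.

S_c ≈ 413 mm

Mid-depth of clay below the ground surface: z = 2.8 + 4.4/2 = 5 m.
Total vertical stress at mid-clay: σ_v = 18.9×2.8 + 17.6×2.2 = 91.64 kPa.
Pore pressure: u = 9.81×(5 − 0) = 49.05 kPa.
Initial effective stress: σ'_0 = σ_v − u = 91.64 − 49.05 = 42.59 kPa.
Stress increase at mid-clay by the 2:1 spreading method:
Δσ = qB/(B+z) = 187×3/(3+5) = 70.125 kPa
Final effective stress: σ'_f = σ'_0 + Δσ = 42.59 + 70.125 = 112.72 kPa.
Normally consolidated clay, so the full stress increment lies on the virgin compression line:
S_c = C_c·H/(1+e₀)·log₁₀(σ'_f/σ'_0) = 0.38×4.4/(1+0.71)×log₁₀(112.72/42.59)
    = 0.97778 × 0.42269 = 0.4133 m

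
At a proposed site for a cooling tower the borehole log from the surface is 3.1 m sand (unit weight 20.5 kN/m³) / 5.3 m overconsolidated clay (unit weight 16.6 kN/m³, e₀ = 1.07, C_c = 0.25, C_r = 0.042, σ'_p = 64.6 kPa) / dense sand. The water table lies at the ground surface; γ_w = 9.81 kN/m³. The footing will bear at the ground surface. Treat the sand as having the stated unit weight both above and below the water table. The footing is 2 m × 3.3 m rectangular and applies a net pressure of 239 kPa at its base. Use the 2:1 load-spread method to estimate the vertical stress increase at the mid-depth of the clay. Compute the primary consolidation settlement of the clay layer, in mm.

Mid-depth of clay below the ground surface: z = 3.1 + 5.3/2 = 5.75 m.
Total vertical stress at mid-clay: σ_v = 20.5×3.1 + 16.6×2.65 = 107.54 kPa.
Pore pressure: u = 9.81×(5.75 − 0) = 56.408 kPa.
Initial effective stress: σ'_0 = σ_v − u = 107.54 − 56.408 = 51.132 kPa.
Stress increase at mid-clay by the 2:1 spreading method:
Δσ = qBL/((B+z)(L+z)) = 239×2×3.3/((2+5.75)(3.3+5.75)) = 22.49 kPa
Final effective stress: σ'_f = 51.132 + 22.49 = 73.622 kPa.
σ'_f = 73.622 > σ'_p = 64.6 kPa, so the stress path crosses the preconsolidation pressure — recompression up to σ'_p, then virgin compression beyond:
S_c = H/(1+e₀)·[C_r·log₁₀(σ'_p/σ'_0) + C_c·log₁₀(σ'_f/σ'_p)]
    = 5.3/2.07 × [0.042×log₁₀(64.6/51.132) + 0.25×log₁₀(73.622/64.6)]
    = 2.5604 × [0.0042647 + 0.014194] = 0.04726 m

S_c ≈ 47.3 mm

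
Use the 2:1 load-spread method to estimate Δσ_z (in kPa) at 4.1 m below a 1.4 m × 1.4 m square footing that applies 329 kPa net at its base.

Δσ_z ≈ 21.3 kPa

By the 2:1 method the load spreads at 1 horizontal : 2 vertical, so at depth z the loaded area has grown by z in each plan dimension:
Δσ = qBL/((B+z)(L+z)) = 329×1.4×1.4/((1.4+4.1)(1.4+4.1)) = 21.317 kPa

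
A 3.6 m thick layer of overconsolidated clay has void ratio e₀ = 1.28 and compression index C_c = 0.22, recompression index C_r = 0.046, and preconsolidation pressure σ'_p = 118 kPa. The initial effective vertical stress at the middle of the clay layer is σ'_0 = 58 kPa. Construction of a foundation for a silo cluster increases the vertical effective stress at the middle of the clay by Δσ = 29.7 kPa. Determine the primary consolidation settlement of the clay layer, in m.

S_c ≈ 0.013 m

Final effective stress: σ'_f = 58 + 29.7 = 87.7 kPa.
σ'_f = 87.7 ≤ σ'_p = 118 kPa, so the clay remains overconsolidated and only the recompression index applies:
S_c = C_r·H/(1+e₀)·log₁₀(σ'_f/σ'_0) = 0.046×3.6/2.28×log₁₀(87.7/58)
    = 0.072629 × 0.17957 = 0.01304 m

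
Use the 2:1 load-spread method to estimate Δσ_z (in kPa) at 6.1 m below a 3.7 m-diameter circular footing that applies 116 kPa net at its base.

Δσ_z ≈ 16.5 kPa

By the 2:1 method the load spreads at 1 horizontal : 2 vertical, so at depth z the loaded area has grown by z in each plan dimension:
Δσ ≈ qD²/(D+z)² = 116×3.7²/(3.7+6.1)² = 16.535 kPa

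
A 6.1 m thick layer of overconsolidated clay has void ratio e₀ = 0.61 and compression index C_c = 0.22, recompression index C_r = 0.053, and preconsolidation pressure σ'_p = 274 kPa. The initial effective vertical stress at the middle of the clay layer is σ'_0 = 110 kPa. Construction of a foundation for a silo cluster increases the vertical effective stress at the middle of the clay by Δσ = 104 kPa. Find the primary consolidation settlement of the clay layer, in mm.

S_c ≈ 58 mm

Final effective stress: σ'_f = 110 + 104 = 214 kPa.
σ'_f = 214 ≤ σ'_p = 274 kPa, so the clay remains overconsolidated and only the recompression index applies:
S_c = C_r·H/(1+e₀)·log₁₀(σ'_f/σ'_0) = 0.053×6.1/1.61×log₁₀(214/110)
    = 0.20081 × 0.28902 = 0.05804 m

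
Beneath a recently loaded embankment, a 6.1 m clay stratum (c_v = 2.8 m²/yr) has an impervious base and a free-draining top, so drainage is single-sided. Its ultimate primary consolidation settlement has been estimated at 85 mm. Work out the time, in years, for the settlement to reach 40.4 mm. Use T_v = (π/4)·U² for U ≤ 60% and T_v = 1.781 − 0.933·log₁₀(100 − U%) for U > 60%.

t ≈ 2.36 years

Drainage path length: H_d = H = 6.1 m (single drainage).
U = S(t)/S_ult = 40.4/85 = 0.4753.
U ≤ 60%: T_v = (π/4)·U² = (π/4)×0.47529² = 0.17742.
t = T_v·H_d²/c_v = 0.17742×6.1²/2.8 = 2.358 years.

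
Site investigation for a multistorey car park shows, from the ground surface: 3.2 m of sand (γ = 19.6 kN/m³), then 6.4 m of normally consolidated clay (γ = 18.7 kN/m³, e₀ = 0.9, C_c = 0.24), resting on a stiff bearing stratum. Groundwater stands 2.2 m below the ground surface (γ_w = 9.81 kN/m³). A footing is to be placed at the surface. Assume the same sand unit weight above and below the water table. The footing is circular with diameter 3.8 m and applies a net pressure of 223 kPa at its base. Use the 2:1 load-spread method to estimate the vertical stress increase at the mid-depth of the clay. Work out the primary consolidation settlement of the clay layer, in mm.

S_c ≈ 113 mm

Mid-depth of clay below the ground surface: z = 3.2 + 6.4/2 = 6.4 m.
Total vertical stress at mid-clay: σ_v = 19.6×3.2 + 18.7×3.2 = 122.56 kPa.
Pore pressure: u = 9.81×(6.4 − 2.2) = 41.202 kPa.
Initial effective stress: σ'_0 = σ_v − u = 122.56 − 41.202 = 81.358 kPa.
Stress increase at mid-clay by the 2:1 spreading method:
Δσ ≈ qD²/(D+z)² = 223×3.8²/(3.8+6.4)² = 30.951 kPa
Final effective stress: σ'_f = σ'_0 + Δσ = 81.358 + 30.951 = 112.31 kPa.
Normally consolidated clay, so the full stress increment lies on the virgin compression line:
S_c = C_c·H/(1+e₀)·log₁₀(σ'_f/σ'_0) = 0.24×6.4/(1+0.9)×log₁₀(112.31/81.358)
    = 0.80842 × 0.14002 = 0.1132 m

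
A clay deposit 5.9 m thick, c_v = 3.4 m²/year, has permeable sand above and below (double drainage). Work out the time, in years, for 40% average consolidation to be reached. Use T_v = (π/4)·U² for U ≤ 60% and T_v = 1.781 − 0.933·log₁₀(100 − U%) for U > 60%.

t ≈ 0.322 years

Drainage path length: H_d = H/2 = 2.95 m (double drainage).
U ≤ 60%: T_v = (π/4)·U² = (π/4)×0.4² = 0.12566.
t = T_v·H_d²/c_v = 0.12566×2.95²/3.4 = 0.3216 years.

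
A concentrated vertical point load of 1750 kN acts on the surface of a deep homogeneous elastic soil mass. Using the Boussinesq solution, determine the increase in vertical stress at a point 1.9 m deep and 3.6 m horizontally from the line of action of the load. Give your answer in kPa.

Δσ_z ≈ 5.13 kPa

Boussinesq vertical stress below a point load on an elastic half-space:
Δσ_z = 3P/(2πz²) · [1 + (r/z)²]^(−5/2)
r/z = 3.6/1.9 = 1.8947; [1+(r/z)²]^(−5/2) = 0.022154.
Δσ_z = 3×1750/(2π×1.9²) × 0.022154 = 231.46 × 0.022154 = 5.128 kPa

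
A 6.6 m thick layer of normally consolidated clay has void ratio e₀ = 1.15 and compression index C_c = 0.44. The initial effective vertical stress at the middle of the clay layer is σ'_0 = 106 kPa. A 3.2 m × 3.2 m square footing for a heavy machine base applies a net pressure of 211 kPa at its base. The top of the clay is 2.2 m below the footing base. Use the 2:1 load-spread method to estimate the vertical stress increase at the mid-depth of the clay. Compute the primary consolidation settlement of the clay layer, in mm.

S_c ≈ 140 mm

Mid-depth of clay below the footing base: z = 2.2 + 6.6/2 = 5.5 m.
Stress increase at mid-clay by the 2:1 spreading method:
Δσ = qBL/((B+z)(L+z)) = 211×3.2×3.2/((3.2+5.5)(3.2+5.5)) = 28.546 kPa
Final effective stress: σ'_f = σ'_0 + Δσ = 106 + 28.546 = 134.55 kPa.
Normally consolidated clay, so the full stress increment lies on the virgin compression line:
S_c = C_c·H/(1+e₀)·log₁₀(σ'_f/σ'_0) = 0.44×6.6/(1+1.15)×log₁₀(134.55/106)
    = 1.3507 × 0.10358 = 0.1399 m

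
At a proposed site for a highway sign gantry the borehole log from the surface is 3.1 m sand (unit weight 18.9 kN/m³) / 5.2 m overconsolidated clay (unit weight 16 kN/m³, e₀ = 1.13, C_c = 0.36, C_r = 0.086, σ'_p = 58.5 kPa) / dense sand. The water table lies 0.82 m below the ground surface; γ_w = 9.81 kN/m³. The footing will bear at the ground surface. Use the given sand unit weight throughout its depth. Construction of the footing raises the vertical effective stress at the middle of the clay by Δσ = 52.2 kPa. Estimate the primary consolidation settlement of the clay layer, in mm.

S_c ≈ 232 mm

Mid-depth of clay below the ground surface: z = 3.1 + 5.2/2 = 5.7 m.
Total vertical stress at mid-clay: σ_v = 18.9×3.1 + 16×2.6 = 100.19 kPa.
Pore pressure: u = 9.81×(5.7 − 0.82) = 47.873 kPa.
Initial effective stress: σ'_0 = σ_v − u = 100.19 − 47.873 = 52.317 kPa.
Final effective stress: σ'_f = 52.317 + 52.2 = 104.52 kPa.
σ'_f = 104.52 > σ'_p = 58.5 kPa, so the stress path crosses the preconsolidation pressure — recompression up to σ'_p, then virgin compression beyond:
S_c = H/(1+e₀)·[C_r·log₁₀(σ'_p/σ'_0) + C_c·log₁₀(σ'_f/σ'_p)]
    = 5.2/2.13 × [0.086×log₁₀(58.5/52.317) + 0.36×log₁₀(104.52/58.5)]
    = 2.4413 × [0.0041721 + 0.090736] = 0.2317 m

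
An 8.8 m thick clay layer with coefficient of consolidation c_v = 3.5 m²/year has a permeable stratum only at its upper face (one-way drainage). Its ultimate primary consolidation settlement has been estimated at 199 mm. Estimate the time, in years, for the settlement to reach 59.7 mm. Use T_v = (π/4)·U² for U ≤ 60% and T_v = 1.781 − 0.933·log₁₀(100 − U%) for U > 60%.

t ≈ 1.56 years

Drainage path length: H_d = H = 8.8 m (single drainage).
U = S(t)/S_ult = 59.7/199 = 0.3.
U ≤ 60%: T_v = (π/4)·U² = (π/4)×0.3² = 0.070686.
t = T_v·H_d²/c_v = 0.070686×8.8²/3.5 = 1.564 years.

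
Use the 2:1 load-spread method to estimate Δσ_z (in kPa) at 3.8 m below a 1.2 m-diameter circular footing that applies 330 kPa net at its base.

Δσ_z ≈ 19 kPa

By the 2:1 method the load spreads at 1 horizontal : 2 vertical, so at depth z the loaded area has grown by z in each plan dimension:
Δσ ≈ qD²/(D+z)² = 330×1.2²/(1.2+3.8)² = 19.008 kPa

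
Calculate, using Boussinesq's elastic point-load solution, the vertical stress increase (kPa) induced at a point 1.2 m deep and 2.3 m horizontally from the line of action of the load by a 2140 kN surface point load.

Δσ_z ≈ 15 kPa

Boussinesq vertical stress below a point load on an elastic half-space:
Δσ_z = 3P/(2πz²) · [1 + (r/z)²]^(−5/2)
r/z = 2.3/1.2 = 1.9167; [1+(r/z)²]^(−5/2) = 0.021177.
Δσ_z = 3×2140/(2π×1.2²) × 0.021177 = 709.57 × 0.021177 = 15.03 kPa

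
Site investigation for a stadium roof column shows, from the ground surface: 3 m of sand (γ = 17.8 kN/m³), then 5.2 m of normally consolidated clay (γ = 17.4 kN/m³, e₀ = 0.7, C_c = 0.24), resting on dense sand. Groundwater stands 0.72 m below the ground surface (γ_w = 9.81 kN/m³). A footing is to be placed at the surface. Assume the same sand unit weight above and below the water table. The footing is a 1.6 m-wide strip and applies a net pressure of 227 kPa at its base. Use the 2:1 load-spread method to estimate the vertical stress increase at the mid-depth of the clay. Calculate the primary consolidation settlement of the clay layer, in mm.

S_c ≈ 220 mm

Mid-depth of clay below the ground surface: z = 3 + 5.2/2 = 5.6 m.
Total vertical stress at mid-clay: σ_v = 17.8×3 + 17.4×2.6 = 98.64 kPa.
Pore pressure: u = 9.81×(5.6 − 0.72) = 47.873 kPa.
Initial effective stress: σ'_0 = σ_v − u = 98.64 − 47.873 = 50.767 kPa.
Stress increase at mid-clay by the 2:1 spreading method:
Δσ = qB/(B+z) = 227×1.6/(1.6+5.6) = 50.444 kPa
Final effective stress: σ'_f = σ'_0 + Δσ = 50.767 + 50.444 = 101.21 kPa.
Normally consolidated clay, so the full stress increment lies on the virgin compression line:
S_c = C_c·H/(1+e₀)·log₁₀(σ'_f/σ'_0) = 0.24×5.2/(1+0.7)×log₁₀(101.21/50.767)
    = 0.73412 × 0.29964 = 0.22 m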